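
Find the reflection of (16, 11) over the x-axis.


Reflection across x-axis: (x, y) -> (x, -y)
(16, 11) -> (16, -11)

(16, -11)


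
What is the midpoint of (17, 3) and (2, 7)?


Midpoint = ((17+2)/2, (3+7)/2) = (9.5, 5)

(9.5, 5)


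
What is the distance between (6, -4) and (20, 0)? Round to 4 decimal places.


d = sqrt((20-6)^2 + (0--4)^2) = 14.5602

14.5602


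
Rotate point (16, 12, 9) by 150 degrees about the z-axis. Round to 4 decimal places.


x' = 16*cos(150) - 12*sin(150) = -19.8564
y' = 16*sin(150) + 12*cos(150) = -2.3923
z' = 9

(-19.8564, -2.3923, 9)


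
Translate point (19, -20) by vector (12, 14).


Translation: (x+dx, y+dy) = (19+12, -20+14) = (31, -6)

(31, -6)


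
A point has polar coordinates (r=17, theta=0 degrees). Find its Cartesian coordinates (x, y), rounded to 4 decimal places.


x = 17 * cos(0) = 17
y = 17 * sin(0) = 0

(17, 0)


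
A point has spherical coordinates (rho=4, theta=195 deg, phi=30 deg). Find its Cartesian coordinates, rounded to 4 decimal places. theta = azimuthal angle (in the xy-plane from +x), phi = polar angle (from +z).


x = 4 * sin(30) * cos(195) = -1.9319
y = 4 * sin(30) * sin(195) = -0.5176
z = 4 * cos(30) = 3.4641

(-1.9319, -0.5176, 3.4641)


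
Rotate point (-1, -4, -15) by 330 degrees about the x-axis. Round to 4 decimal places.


x' = -1
y' = -4*cos(330) - -15*sin(330) = -10.9641
z' = -4*sin(330) + -15*cos(330) = -10.9904

(-1, -10.9641, -10.9904)


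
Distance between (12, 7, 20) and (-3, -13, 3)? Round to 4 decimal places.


d = sqrt((-3-12)^2 + (-13-7)^2 + (3-20)^2) = 30.2324

30.2324


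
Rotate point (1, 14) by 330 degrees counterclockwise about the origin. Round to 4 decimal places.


x' = 1*cos(330) - 14*sin(330) = 7.866
y' = 1*sin(330) + 14*cos(330) = 11.6244

(7.866, 11.6244)


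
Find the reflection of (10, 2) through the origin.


Reflection through origin: (x, y) -> (-x, -y)
(10, 2) -> (-10, -2)

(-10, -2)


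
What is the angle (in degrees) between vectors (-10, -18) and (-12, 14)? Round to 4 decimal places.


dot = -10*-12 + -18*14 = -132
|u| = 20.5913, |v| = 18.4391
cos(angle) = -0.3477
angle = 110.3441 degrees

110.3441 degrees


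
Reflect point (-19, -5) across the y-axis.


Reflection across y-axis: (x, y) -> (-x, y)
(-19, -5) -> (19, -5)

(19, -5)


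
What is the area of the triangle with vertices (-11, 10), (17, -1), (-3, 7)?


Area = |x1(y2-y3) + x2(y3-y1) + x3(y1-y2)| / 2
= |-11*(-1-7) + 17*(7-10) + -3*(10--1)| / 2
= 2

2


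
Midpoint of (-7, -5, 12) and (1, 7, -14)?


Midpoint = ((-7+1)/2, (-5+7)/2, (12+-14)/2) = (-3, 1, -1)

(-3, 1, -1)


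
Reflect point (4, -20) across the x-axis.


Reflection across x-axis: (x, y) -> (x, -y)
(4, -20) -> (4, 20)

(4, 20)


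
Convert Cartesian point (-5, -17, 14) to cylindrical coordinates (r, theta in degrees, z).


r = sqrt((-5)^2 + (-17)^2) = 17.72
theta = atan2(-17, -5) = 253.6105 deg
z = 14

r = 17.72, theta = 253.6105 deg, z = 14


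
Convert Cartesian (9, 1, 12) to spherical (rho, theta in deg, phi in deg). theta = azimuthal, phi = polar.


rho = sqrt(9^2 + 1^2 + 12^2) = 15.0333
theta = atan2(1, 9) = 6.3402 deg
phi = acos(12/15.0333) = 37.0388 deg

rho = 15.0333, theta = 6.3402 deg, phi = 37.0388 deg


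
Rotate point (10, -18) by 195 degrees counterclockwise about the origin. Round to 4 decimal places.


x' = 10*cos(195) - -18*sin(195) = -14.318
y' = 10*sin(195) + -18*cos(195) = 14.7985

(-14.318, 14.7985)


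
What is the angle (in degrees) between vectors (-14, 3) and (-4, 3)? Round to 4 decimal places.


dot = -14*-4 + 3*3 = 65
|u| = 14.3178, |v| = 5
cos(angle) = 0.908
angle = 24.7751 degrees

24.7751 degrees


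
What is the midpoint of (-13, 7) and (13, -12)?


Midpoint = ((-13+13)/2, (7+-12)/2) = (0, -2.5)

(0, -2.5)


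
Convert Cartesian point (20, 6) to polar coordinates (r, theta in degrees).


r = sqrt(20^2 + 6^2) = 20.8806
theta = atan2(6, 20) = 16.6992 degrees

r = 20.8806, theta = 16.6992 degrees


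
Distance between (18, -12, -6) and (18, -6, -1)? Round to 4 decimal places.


d = sqrt((18-18)^2 + (-6--12)^2 + (-1--6)^2) = 7.8102

7.8102


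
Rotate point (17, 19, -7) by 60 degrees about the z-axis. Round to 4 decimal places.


x' = 17*cos(60) - 19*sin(60) = -7.9545
y' = 17*sin(60) + 19*cos(60) = 24.2224
z' = -7

(-7.9545, 24.2224, -7)


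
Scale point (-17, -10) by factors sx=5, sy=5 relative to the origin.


Scaling: (x*sx, y*sy) = (-17*5, -10*5) = (-85, -50)

(-85, -50)


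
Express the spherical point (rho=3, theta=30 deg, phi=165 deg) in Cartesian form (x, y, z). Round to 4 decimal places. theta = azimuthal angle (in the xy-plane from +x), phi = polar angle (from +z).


x = 3 * sin(165) * cos(30) = 0.6724
y = 3 * sin(165) * sin(30) = 0.3882
z = 3 * cos(165) = -2.8978

(0.6724, 0.3882, -2.8978)


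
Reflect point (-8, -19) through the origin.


Reflection through origin: (x, y) -> (-x, -y)
(-8, -19) -> (8, 19)

(8, 19)


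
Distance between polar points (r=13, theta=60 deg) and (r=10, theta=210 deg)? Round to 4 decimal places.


d = sqrt(r1^2 + r2^2 - 2*r1*r2*cos(t2-t1))
d = sqrt(13^2 + 10^2 - 2*13*10*cos(210-60)) = 22.2299

22.2299


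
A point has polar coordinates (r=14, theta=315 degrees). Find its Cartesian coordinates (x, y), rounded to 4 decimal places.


x = 14 * cos(315) = 9.8995
y = 14 * sin(315) = -9.8995

(9.8995, -9.8995)


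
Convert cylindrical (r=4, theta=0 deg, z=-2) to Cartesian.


x = 4 * cos(0) = 4
y = 4 * sin(0) = 0
z = -2

(4, 0, -2)


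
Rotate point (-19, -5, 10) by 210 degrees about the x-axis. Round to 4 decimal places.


x' = -19
y' = -5*cos(210) - 10*sin(210) = 9.3301
z' = -5*sin(210) + 10*cos(210) = -6.1603

(-19, 9.3301, -6.1603)


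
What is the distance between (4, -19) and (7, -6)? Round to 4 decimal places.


d = sqrt((7-4)^2 + (-6--19)^2) = 13.3417

13.3417


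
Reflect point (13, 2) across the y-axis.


Reflection across y-axis: (x, y) -> (-x, y)
(13, 2) -> (-13, 2)

(-13, 2)


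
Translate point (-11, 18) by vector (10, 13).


Translation: (x+dx, y+dy) = (-11+10, 18+13) = (-1, 31)

(-1, 31)


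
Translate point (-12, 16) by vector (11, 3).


Translation: (x+dx, y+dy) = (-12+11, 16+3) = (-1, 19)

(-1, 19)


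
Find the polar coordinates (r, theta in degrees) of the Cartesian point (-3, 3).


r = sqrt((-3)^2 + 3^2) = 4.2426
theta = atan2(3, -3) = 135 degrees

r = 4.2426, theta = 135 degrees


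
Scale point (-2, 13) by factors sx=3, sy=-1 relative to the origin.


Scaling: (x*sx, y*sy) = (-2*3, 13*-1) = (-6, -13)

(-6, -13)


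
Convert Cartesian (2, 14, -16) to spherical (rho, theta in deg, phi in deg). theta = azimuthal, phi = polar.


rho = sqrt(2^2 + 14^2 + (-16)^2) = 21.3542
theta = atan2(14, 2) = 81.8699 deg
phi = acos(-16/21.3542) = 138.5271 deg

rho = 21.3542, theta = 81.8699 deg, phi = 138.5271 deg


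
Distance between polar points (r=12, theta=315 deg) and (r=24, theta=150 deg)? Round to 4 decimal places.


d = sqrt(r1^2 + r2^2 - 2*r1*r2*cos(t2-t1))
d = sqrt(12^2 + 24^2 - 2*12*24*cos(150-315)) = 35.7264

35.7264


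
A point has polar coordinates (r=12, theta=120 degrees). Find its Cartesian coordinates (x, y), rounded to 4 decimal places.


x = 12 * cos(120) = -6
y = 12 * sin(120) = 10.3923

(-6, 10.3923)


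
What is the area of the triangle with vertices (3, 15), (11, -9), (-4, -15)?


Area = |x1(y2-y3) + x2(y3-y1) + x3(y1-y2)| / 2
= |3*(-9--15) + 11*(-15-15) + -4*(15--9)| / 2
= 204

204


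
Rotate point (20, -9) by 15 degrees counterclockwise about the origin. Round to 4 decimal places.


x' = 20*cos(15) - -9*sin(15) = 21.6479
y' = 20*sin(15) + -9*cos(15) = -3.517

(21.6479, -3.517)


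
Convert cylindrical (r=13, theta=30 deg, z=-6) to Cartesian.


x = 13 * cos(30) = 11.2583
y = 13 * sin(30) = 6.5
z = -6

(11.2583, 6.5, -6)


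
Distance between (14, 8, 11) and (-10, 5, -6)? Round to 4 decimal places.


d = sqrt((-10-14)^2 + (5-8)^2 + (-6-11)^2) = 29.5635

29.5635


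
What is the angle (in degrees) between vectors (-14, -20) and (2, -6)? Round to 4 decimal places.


dot = -14*2 + -20*-6 = 92
|u| = 24.4131, |v| = 6.3246
cos(angle) = 0.5958
angle = 53.427 degrees

53.427 degrees


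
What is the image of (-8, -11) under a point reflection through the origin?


Reflection through origin: (x, y) -> (-x, -y)
(-8, -11) -> (8, 11)

(8, 11)


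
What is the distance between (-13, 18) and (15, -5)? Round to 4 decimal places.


d = sqrt((15--13)^2 + (-5-18)^2) = 36.2353

36.2353


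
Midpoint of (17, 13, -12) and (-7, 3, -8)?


Midpoint = ((17+-7)/2, (13+3)/2, (-12+-8)/2) = (5, 8, -10)

(5, 8, -10)


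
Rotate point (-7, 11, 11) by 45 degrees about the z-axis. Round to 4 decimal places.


x' = -7*cos(45) - 11*sin(45) = -12.7279
y' = -7*sin(45) + 11*cos(45) = 2.8284
z' = 11

(-12.7279, 2.8284, 11)


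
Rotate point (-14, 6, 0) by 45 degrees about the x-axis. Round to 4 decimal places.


x' = -14
y' = 6*cos(45) - 0*sin(45) = 4.2426
z' = 6*sin(45) + 0*cos(45) = 4.2426

(-14, 4.2426, 4.2426)


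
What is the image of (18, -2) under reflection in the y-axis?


Reflection across y-axis: (x, y) -> (-x, y)
(18, -2) -> (-18, -2)

(-18, -2)


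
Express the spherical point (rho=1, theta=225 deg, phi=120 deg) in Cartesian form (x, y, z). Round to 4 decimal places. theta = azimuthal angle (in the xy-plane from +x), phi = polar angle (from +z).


x = 1 * sin(120) * cos(225) = -0.6124
y = 1 * sin(120) * sin(225) = -0.6124
z = 1 * cos(120) = -0.5

(-0.6124, -0.6124, -0.5)


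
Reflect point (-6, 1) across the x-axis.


Reflection across x-axis: (x, y) -> (x, -y)
(-6, 1) -> (-6, -1)

(-6, -1)


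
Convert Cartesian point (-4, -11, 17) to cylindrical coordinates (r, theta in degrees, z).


r = sqrt((-4)^2 + (-11)^2) = 11.7047
theta = atan2(-11, -4) = 250.0169 deg
z = 17

r = 11.7047, theta = 250.0169 deg, z = 17


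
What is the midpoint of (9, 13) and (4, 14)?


Midpoint = ((9+4)/2, (13+14)/2) = (6.5, 13.5)

(6.5, 13.5)


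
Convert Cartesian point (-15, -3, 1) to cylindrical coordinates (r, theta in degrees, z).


r = sqrt((-15)^2 + (-3)^2) = 15.2971
theta = atan2(-3, -15) = 191.3099 deg
z = 1

r = 15.2971, theta = 191.3099 deg, z = 1


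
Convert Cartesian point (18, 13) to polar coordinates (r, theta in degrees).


r = sqrt(18^2 + 13^2) = 22.2036
theta = atan2(13, 18) = 35.8377 degrees

r = 22.2036, theta = 35.8377 degrees


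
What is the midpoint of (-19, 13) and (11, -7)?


Midpoint = ((-19+11)/2, (13+-7)/2) = (-4, 3)

(-4, 3)


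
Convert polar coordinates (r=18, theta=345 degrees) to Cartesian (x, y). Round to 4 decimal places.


x = 18 * cos(345) = 17.3867
y = 18 * sin(345) = -4.6587

(17.3867, -4.6587)


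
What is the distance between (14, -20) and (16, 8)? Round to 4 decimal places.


d = sqrt((16-14)^2 + (8--20)^2) = 28.0713

28.0713


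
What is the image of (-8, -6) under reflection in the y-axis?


Reflection across y-axis: (x, y) -> (-x, y)
(-8, -6) -> (8, -6)

(8, -6)


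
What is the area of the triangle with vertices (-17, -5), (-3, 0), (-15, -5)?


Area = |x1(y2-y3) + x2(y3-y1) + x3(y1-y2)| / 2
= |-17*(0--5) + -3*(-5--5) + -15*(-5-0)| / 2
= 5

5


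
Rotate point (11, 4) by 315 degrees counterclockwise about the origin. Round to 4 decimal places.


x' = 11*cos(315) - 4*sin(315) = 10.6066
y' = 11*sin(315) + 4*cos(315) = -4.9497

(10.6066, -4.9497)


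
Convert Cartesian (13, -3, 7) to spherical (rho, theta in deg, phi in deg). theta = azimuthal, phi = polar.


rho = sqrt(13^2 + (-3)^2 + 7^2) = 15.0665
theta = atan2(-3, 13) = 347.0054 deg
phi = acos(7/15.0665) = 62.3153 deg

rho = 15.0665, theta = 347.0054 deg, phi = 62.3153 deg


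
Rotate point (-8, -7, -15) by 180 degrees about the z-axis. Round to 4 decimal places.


x' = -8*cos(180) - -7*sin(180) = 8
y' = -8*sin(180) + -7*cos(180) = 7
z' = -15

(8, 7, -15)


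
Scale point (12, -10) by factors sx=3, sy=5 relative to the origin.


Scaling: (x*sx, y*sy) = (12*3, -10*5) = (36, -50)

(36, -50)


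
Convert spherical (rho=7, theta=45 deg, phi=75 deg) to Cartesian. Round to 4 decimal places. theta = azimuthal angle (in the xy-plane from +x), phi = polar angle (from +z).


x = 7 * sin(75) * cos(45) = 4.7811
y = 7 * sin(75) * sin(45) = 4.7811
z = 7 * cos(75) = 1.8117

(4.7811, 4.7811, 1.8117)


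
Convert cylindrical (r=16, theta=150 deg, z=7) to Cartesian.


x = 16 * cos(150) = -13.8564
y = 16 * sin(150) = 8
z = 7

(-13.8564, 8, 7)


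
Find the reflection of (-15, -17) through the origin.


Reflection through origin: (x, y) -> (-x, -y)
(-15, -17) -> (15, 17)

(15, 17)


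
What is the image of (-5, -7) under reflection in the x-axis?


Reflection across x-axis: (x, y) -> (x, -y)
(-5, -7) -> (-5, 7)

(-5, 7)


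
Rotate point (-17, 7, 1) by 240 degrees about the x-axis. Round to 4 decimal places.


x' = -17
y' = 7*cos(240) - 1*sin(240) = -2.634
z' = 7*sin(240) + 1*cos(240) = -6.5622

(-17, -2.634, -6.5622)


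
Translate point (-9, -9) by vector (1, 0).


Translation: (x+dx, y+dy) = (-9+1, -9+0) = (-8, -9)

(-8, -9)


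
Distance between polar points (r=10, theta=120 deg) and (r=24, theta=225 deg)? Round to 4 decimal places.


d = sqrt(r1^2 + r2^2 - 2*r1*r2*cos(t2-t1))
d = sqrt(10^2 + 24^2 - 2*10*24*cos(225-120)) = 28.2884

28.2884


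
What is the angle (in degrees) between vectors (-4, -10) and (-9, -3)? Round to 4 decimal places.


dot = -4*-9 + -10*-3 = 66
|u| = 10.7703, |v| = 9.4868
cos(angle) = 0.6459
angle = 49.7636 degrees

49.7636 degrees


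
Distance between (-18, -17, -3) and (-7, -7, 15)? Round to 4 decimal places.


d = sqrt((-7--18)^2 + (-7--17)^2 + (15--3)^2) = 23.3452

23.3452


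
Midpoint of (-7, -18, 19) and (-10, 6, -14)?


Midpoint = ((-7+-10)/2, (-18+6)/2, (19+-14)/2) = (-8.5, -6, 2.5)

(-8.5, -6, 2.5)


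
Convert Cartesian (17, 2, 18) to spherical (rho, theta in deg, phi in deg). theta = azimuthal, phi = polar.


rho = sqrt(17^2 + 2^2 + 18^2) = 24.8395
theta = atan2(2, 17) = 6.7098 deg
phi = acos(18/24.8395) = 43.56 deg

rho = 24.8395, theta = 6.7098 deg, phi = 43.56 deg


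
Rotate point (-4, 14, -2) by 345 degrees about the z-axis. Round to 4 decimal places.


x' = -4*cos(345) - 14*sin(345) = -0.2402
y' = -4*sin(345) + 14*cos(345) = 14.5582
z' = -2

(-0.2402, 14.5582, -2)


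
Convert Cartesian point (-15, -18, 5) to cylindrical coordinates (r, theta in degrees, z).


r = sqrt((-15)^2 + (-18)^2) = 23.4307
theta = atan2(-18, -15) = 230.1944 deg
z = 5

r = 23.4307, theta = 230.1944 deg, z = 5


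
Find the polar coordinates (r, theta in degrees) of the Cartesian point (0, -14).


r = sqrt(0^2 + (-14)^2) = 14
theta = atan2(-14, 0) = 270 degrees

r = 14, theta = 270 degrees


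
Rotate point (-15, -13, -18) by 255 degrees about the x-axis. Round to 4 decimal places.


x' = -15
y' = -13*cos(255) - -18*sin(255) = -14.022
z' = -13*sin(255) + -18*cos(255) = 17.2158

(-15, -14.022, 17.2158)


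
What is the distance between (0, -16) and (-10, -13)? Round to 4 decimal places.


d = sqrt((-10-0)^2 + (-13--16)^2) = 10.4403

10.4403


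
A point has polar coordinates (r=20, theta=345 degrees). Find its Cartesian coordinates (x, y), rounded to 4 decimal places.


x = 20 * cos(345) = 19.3185
y = 20 * sin(345) = -5.1764

(19.3185, -5.1764)


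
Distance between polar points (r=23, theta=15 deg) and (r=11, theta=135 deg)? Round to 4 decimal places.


d = sqrt(r1^2 + r2^2 - 2*r1*r2*cos(t2-t1))
d = sqrt(23^2 + 11^2 - 2*23*11*cos(135-15)) = 30.05

30.05


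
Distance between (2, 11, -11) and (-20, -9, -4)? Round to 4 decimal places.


d = sqrt((-20-2)^2 + (-9-11)^2 + (-4--11)^2) = 30.545

30.545


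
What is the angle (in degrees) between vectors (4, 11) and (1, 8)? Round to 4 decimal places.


dot = 4*1 + 11*8 = 92
|u| = 11.7047, |v| = 8.0623
cos(angle) = 0.9749
angle = 12.8581 degrees

12.8581 degrees


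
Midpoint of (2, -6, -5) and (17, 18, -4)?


Midpoint = ((2+17)/2, (-6+18)/2, (-5+-4)/2) = (9.5, 6, -4.5)

(9.5, 6, -4.5)


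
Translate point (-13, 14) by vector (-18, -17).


Translation: (x+dx, y+dy) = (-13+-18, 14+-17) = (-31, -3)

(-31, -3)


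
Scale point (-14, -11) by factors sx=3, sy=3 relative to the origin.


Scaling: (x*sx, y*sy) = (-14*3, -11*3) = (-42, -33)

(-42, -33)


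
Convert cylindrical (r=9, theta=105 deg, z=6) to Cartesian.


x = 9 * cos(105) = -2.3294
y = 9 * sin(105) = 8.6933
z = 6

(-2.3294, 8.6933, 6)


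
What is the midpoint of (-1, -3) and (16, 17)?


Midpoint = ((-1+16)/2, (-3+17)/2) = (7.5, 7)

(7.5, 7)


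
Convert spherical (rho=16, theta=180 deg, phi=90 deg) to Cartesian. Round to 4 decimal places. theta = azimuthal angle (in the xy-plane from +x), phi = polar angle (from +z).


x = 16 * sin(90) * cos(180) = -16
y = 16 * sin(90) * sin(180) = 0
z = 16 * cos(90) = 0

(-16, 0, 0)


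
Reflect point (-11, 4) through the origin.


Reflection through origin: (x, y) -> (-x, -y)
(-11, 4) -> (11, -4)

(11, -4)


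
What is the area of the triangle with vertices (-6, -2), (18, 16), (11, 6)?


Area = |x1(y2-y3) + x2(y3-y1) + x3(y1-y2)| / 2
= |-6*(16-6) + 18*(6--2) + 11*(-2-16)| / 2
= 57

57


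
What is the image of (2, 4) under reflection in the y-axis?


Reflection across y-axis: (x, y) -> (-x, y)
(2, 4) -> (-2, 4)

(-2, 4)


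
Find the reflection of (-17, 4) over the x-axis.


Reflection across x-axis: (x, y) -> (x, -y)
(-17, 4) -> (-17, -4)

(-17, -4)


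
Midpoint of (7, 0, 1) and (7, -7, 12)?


Midpoint = ((7+7)/2, (0+-7)/2, (1+12)/2) = (7, -3.5, 6.5)

(7, -3.5, 6.5)


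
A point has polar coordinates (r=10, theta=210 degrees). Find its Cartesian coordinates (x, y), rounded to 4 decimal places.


x = 10 * cos(210) = -8.6603
y = 10 * sin(210) = -5

(-8.6603, -5)


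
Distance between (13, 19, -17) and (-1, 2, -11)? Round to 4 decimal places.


d = sqrt((-1-13)^2 + (2-19)^2 + (-11--17)^2) = 22.8254

22.8254


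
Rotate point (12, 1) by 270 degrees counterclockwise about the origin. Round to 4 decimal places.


x' = 12*cos(270) - 1*sin(270) = 1
y' = 12*sin(270) + 1*cos(270) = -12

(1, -12)


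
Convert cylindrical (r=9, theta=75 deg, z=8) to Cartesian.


x = 9 * cos(75) = 2.3294
y = 9 * sin(75) = 8.6933
z = 8

(2.3294, 8.6933, 8)


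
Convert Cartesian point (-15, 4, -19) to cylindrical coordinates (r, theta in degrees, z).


r = sqrt((-15)^2 + 4^2) = 15.5242
theta = atan2(4, -15) = 165.0686 deg
z = -19

r = 15.5242, theta = 165.0686 deg, z = -19


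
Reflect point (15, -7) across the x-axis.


Reflection across x-axis: (x, y) -> (x, -y)
(15, -7) -> (15, 7)

(15, 7)


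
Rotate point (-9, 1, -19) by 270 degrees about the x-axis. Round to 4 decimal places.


x' = -9
y' = 1*cos(270) - -19*sin(270) = -19
z' = 1*sin(270) + -19*cos(270) = -1

(-9, -19, -1)


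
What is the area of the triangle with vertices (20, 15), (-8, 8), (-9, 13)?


Area = |x1(y2-y3) + x2(y3-y1) + x3(y1-y2)| / 2
= |20*(8-13) + -8*(13-15) + -9*(15-8)| / 2
= 73.5

73.5


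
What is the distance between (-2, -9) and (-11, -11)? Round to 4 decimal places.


d = sqrt((-11--2)^2 + (-11--9)^2) = 9.2195

9.2195


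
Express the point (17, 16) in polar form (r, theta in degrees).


r = sqrt(17^2 + 16^2) = 23.3452
theta = atan2(16, 17) = 43.2643 degrees

r = 23.3452, theta = 43.2643 degrees


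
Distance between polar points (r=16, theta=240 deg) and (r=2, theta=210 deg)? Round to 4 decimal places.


d = sqrt(r1^2 + r2^2 - 2*r1*r2*cos(t2-t1))
d = sqrt(16^2 + 2^2 - 2*16*2*cos(210-240)) = 14.3029

14.3029


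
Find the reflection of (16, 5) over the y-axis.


Reflection across y-axis: (x, y) -> (-x, y)
(16, 5) -> (-16, 5)

(-16, 5)


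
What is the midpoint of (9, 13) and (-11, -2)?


Midpoint = ((9+-11)/2, (13+-2)/2) = (-1, 5.5)

(-1, 5.5)


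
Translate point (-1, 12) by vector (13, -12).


Translation: (x+dx, y+dy) = (-1+13, 12+-12) = (12, 0)

(12, 0)


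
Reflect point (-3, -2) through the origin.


Reflection through origin: (x, y) -> (-x, -y)
(-3, -2) -> (3, 2)

(3, 2)


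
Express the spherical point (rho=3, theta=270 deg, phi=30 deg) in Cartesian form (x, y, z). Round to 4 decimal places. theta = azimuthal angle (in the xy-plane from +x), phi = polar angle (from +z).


x = 3 * sin(30) * cos(270) = 0
y = 3 * sin(30) * sin(270) = -1.5
z = 3 * cos(30) = 2.5981

(0, -1.5, 2.5981)


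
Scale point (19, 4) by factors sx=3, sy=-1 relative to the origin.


Scaling: (x*sx, y*sy) = (19*3, 4*-1) = (57, -4)

(57, -4)


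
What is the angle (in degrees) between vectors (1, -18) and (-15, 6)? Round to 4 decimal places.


dot = 1*-15 + -18*6 = -123
|u| = 18.0278, |v| = 16.1555
cos(angle) = -0.4223
angle = 114.9812 degrees

114.9812 degrees


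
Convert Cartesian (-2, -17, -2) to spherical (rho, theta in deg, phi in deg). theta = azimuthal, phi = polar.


rho = sqrt((-2)^2 + (-17)^2 + (-2)^2) = 17.2337
theta = atan2(-17, -2) = 263.2902 deg
phi = acos(-2/17.2337) = 96.6643 deg

rho = 17.2337, theta = 263.2902 deg, phi = 96.6643 deg


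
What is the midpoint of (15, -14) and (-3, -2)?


Midpoint = ((15+-3)/2, (-14+-2)/2) = (6, -8)

(6, -8)


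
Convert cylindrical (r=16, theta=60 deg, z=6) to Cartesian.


x = 16 * cos(60) = 8
y = 16 * sin(60) = 13.8564
z = 6

(8, 13.8564, 6)


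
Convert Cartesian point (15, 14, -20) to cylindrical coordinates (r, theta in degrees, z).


r = sqrt(15^2 + 14^2) = 20.5183
theta = atan2(14, 15) = 43.0251 deg
z = -20

r = 20.5183, theta = 43.0251 deg, z = -20


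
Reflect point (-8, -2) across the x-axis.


Reflection across x-axis: (x, y) -> (x, -y)
(-8, -2) -> (-8, 2)

(-8, 2)


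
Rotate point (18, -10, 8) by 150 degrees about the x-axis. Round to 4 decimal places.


x' = 18
y' = -10*cos(150) - 8*sin(150) = 4.6603
z' = -10*sin(150) + 8*cos(150) = -11.9282

(18, 4.6603, -11.9282)


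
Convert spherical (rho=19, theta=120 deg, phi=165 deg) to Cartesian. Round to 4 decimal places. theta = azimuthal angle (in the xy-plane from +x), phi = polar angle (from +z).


x = 19 * sin(165) * cos(120) = -2.4588
y = 19 * sin(165) * sin(120) = 4.2587
z = 19 * cos(165) = -18.3526

(-2.4588, 4.2587, -18.3526)


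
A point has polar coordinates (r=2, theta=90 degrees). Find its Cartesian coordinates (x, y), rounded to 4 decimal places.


x = 2 * cos(90) = 0
y = 2 * sin(90) = 2

(0, 2)


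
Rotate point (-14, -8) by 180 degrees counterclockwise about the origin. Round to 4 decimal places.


x' = -14*cos(180) - -8*sin(180) = 14
y' = -14*sin(180) + -8*cos(180) = 8

(14, 8)


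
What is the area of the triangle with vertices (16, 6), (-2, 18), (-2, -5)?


Area = |x1(y2-y3) + x2(y3-y1) + x3(y1-y2)| / 2
= |16*(18--5) + -2*(-5-6) + -2*(6-18)| / 2
= 207

207


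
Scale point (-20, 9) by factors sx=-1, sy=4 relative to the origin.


Scaling: (x*sx, y*sy) = (-20*-1, 9*4) = (20, 36)

(20, 36)


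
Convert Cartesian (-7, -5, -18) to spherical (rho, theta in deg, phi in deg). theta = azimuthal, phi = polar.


rho = sqrt((-7)^2 + (-5)^2 + (-18)^2) = 19.9499
theta = atan2(-5, -7) = 215.5377 deg
phi = acos(-18/19.9499) = 154.4565 deg

rho = 19.9499, theta = 215.5377 deg, phi = 154.4565 deg


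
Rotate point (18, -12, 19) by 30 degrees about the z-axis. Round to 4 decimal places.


x' = 18*cos(30) - -12*sin(30) = 21.5885
y' = 18*sin(30) + -12*cos(30) = -1.3923
z' = 19

(21.5885, -1.3923, 19)


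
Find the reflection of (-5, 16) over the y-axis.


Reflection across y-axis: (x, y) -> (-x, y)
(-5, 16) -> (5, 16)

(5, 16)


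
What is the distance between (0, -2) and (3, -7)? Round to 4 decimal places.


d = sqrt((3-0)^2 + (-7--2)^2) = 5.831

5.831


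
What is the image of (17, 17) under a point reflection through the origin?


Reflection through origin: (x, y) -> (-x, -y)
(17, 17) -> (-17, -17)

(-17, -17)


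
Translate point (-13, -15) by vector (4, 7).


Translation: (x+dx, y+dy) = (-13+4, -15+7) = (-9, -8)

(-9, -8)


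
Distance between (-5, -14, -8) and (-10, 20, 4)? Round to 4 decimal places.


d = sqrt((-10--5)^2 + (20--14)^2 + (4--8)^2) = 36.4005

36.4005


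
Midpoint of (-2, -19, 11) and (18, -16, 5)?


Midpoint = ((-2+18)/2, (-19+-16)/2, (11+5)/2) = (8, -17.5, 8)

(8, -17.5, 8)


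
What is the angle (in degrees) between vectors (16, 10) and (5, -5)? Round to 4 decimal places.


dot = 16*5 + 10*-5 = 30
|u| = 18.868, |v| = 7.0711
cos(angle) = 0.2249
angle = 77.0054 degrees

77.0054 degrees


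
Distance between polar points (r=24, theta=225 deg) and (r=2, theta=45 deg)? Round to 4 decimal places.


d = sqrt(r1^2 + r2^2 - 2*r1*r2*cos(t2-t1))
d = sqrt(24^2 + 2^2 - 2*24*2*cos(45-225)) = 26

26


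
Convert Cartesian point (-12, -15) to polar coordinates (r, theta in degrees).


r = sqrt((-12)^2 + (-15)^2) = 19.2094
theta = atan2(-15, -12) = 231.3402 degrees

r = 19.2094, theta = 231.3402 degrees


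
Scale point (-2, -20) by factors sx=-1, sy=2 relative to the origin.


Scaling: (x*sx, y*sy) = (-2*-1, -20*2) = (2, -40)

(2, -40)


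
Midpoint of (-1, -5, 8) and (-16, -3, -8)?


Midpoint = ((-1+-16)/2, (-5+-3)/2, (8+-8)/2) = (-8.5, -4, 0)

(-8.5, -4, 0)


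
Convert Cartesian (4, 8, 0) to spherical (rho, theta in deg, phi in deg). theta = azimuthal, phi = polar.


rho = sqrt(4^2 + 8^2 + 0^2) = 8.9443
theta = atan2(8, 4) = 63.4349 deg
phi = acos(0/8.9443) = 90 deg

rho = 8.9443, theta = 63.4349 deg, phi = 90 deg


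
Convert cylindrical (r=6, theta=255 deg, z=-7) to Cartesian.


x = 6 * cos(255) = -1.5529
y = 6 * sin(255) = -5.7956
z = -7

(-1.5529, -5.7956, -7)


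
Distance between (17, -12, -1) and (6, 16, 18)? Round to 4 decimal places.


d = sqrt((6-17)^2 + (16--12)^2 + (18--1)^2) = 35.5809

35.5809


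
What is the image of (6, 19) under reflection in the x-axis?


Reflection across x-axis: (x, y) -> (x, -y)
(6, 19) -> (6, -19)

(6, -19)


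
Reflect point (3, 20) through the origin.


Reflection through origin: (x, y) -> (-x, -y)
(3, 20) -> (-3, -20)

(-3, -20)


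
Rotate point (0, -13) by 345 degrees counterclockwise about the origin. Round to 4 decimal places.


x' = 0*cos(345) - -13*sin(345) = -3.3646
y' = 0*sin(345) + -13*cos(345) = -12.557

(-3.3646, -12.557)


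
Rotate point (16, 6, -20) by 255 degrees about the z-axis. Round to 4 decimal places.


x' = 16*cos(255) - 6*sin(255) = 1.6545
y' = 16*sin(255) + 6*cos(255) = -17.0077
z' = -20

(1.6545, -17.0077, -20)


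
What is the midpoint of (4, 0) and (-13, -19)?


Midpoint = ((4+-13)/2, (0+-19)/2) = (-4.5, -9.5)

(-4.5, -9.5)


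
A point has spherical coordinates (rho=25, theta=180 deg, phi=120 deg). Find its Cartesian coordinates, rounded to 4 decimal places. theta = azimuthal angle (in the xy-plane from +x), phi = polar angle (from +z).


x = 25 * sin(120) * cos(180) = -21.6506
y = 25 * sin(120) * sin(180) = 0
z = 25 * cos(120) = -12.5

(-21.6506, 0, -12.5)


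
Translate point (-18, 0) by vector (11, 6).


Translation: (x+dx, y+dy) = (-18+11, 0+6) = (-7, 6)

(-7, 6)


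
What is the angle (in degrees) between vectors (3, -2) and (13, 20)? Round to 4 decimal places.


dot = 3*13 + -2*20 = -1
|u| = 3.6056, |v| = 23.8537
cos(angle) = -0.0116
angle = 90.6662 degrees

90.6662 degrees


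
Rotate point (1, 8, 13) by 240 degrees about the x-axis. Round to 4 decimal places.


x' = 1
y' = 8*cos(240) - 13*sin(240) = 7.2583
z' = 8*sin(240) + 13*cos(240) = -13.4282

(1, 7.2583, -13.4282)


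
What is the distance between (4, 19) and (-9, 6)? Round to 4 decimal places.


d = sqrt((-9-4)^2 + (6-19)^2) = 18.3848

18.3848


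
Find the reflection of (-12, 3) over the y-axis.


Reflection across y-axis: (x, y) -> (-x, y)
(-12, 3) -> (12, 3)

(12, 3)


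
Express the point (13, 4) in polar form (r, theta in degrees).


r = sqrt(13^2 + 4^2) = 13.6015
theta = atan2(4, 13) = 17.1027 degrees

r = 13.6015, theta = 17.1027 degrees


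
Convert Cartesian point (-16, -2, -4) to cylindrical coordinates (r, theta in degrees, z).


r = sqrt((-16)^2 + (-2)^2) = 16.1245
theta = atan2(-2, -16) = 187.125 deg
z = -4

r = 16.1245, theta = 187.125 deg, z = -4


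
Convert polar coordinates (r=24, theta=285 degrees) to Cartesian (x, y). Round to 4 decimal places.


x = 24 * cos(285) = 6.2117
y = 24 * sin(285) = -23.1822

(6.2117, -23.1822)


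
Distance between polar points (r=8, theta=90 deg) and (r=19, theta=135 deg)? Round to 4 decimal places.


d = sqrt(r1^2 + r2^2 - 2*r1*r2*cos(t2-t1))
d = sqrt(8^2 + 19^2 - 2*8*19*cos(135-90)) = 14.4927

14.4927


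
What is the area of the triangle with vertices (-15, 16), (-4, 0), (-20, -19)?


Area = |x1(y2-y3) + x2(y3-y1) + x3(y1-y2)| / 2
= |-15*(0--19) + -4*(-19-16) + -20*(16-0)| / 2
= 232.5

232.5


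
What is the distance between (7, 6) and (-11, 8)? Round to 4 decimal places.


d = sqrt((-11-7)^2 + (8-6)^2) = 18.1108

18.1108


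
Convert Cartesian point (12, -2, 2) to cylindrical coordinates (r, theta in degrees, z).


r = sqrt(12^2 + (-2)^2) = 12.1655
theta = atan2(-2, 12) = 350.5377 deg
z = 2

r = 12.1655, theta = 350.5377 deg, z = 2


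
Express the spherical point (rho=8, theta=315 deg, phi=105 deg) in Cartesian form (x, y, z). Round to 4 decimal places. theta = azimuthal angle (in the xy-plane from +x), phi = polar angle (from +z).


x = 8 * sin(105) * cos(315) = 5.4641
y = 8 * sin(105) * sin(315) = -5.4641
z = 8 * cos(105) = -2.0706

(5.4641, -5.4641, -2.0706)


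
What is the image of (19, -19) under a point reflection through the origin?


Reflection through origin: (x, y) -> (-x, -y)
(19, -19) -> (-19, 19)

(-19, 19)


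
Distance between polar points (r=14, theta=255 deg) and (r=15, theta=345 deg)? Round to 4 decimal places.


d = sqrt(r1^2 + r2^2 - 2*r1*r2*cos(t2-t1))
d = sqrt(14^2 + 15^2 - 2*14*15*cos(345-255)) = 20.5183

20.5183


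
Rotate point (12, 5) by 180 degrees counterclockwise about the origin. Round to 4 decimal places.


x' = 12*cos(180) - 5*sin(180) = -12
y' = 12*sin(180) + 5*cos(180) = -5

(-12, -5)


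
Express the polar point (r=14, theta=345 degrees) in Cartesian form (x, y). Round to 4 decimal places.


x = 14 * cos(345) = 13.523
y = 14 * sin(345) = -3.6235

(13.523, -3.6235)


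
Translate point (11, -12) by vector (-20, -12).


Translation: (x+dx, y+dy) = (11+-20, -12+-12) = (-9, -24)

(-9, -24)


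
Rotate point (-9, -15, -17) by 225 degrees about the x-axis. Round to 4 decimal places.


x' = -9
y' = -15*cos(225) - -17*sin(225) = -1.4142
z' = -15*sin(225) + -17*cos(225) = 22.6274

(-9, -1.4142, 22.6274)


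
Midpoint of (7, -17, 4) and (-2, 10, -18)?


Midpoint = ((7+-2)/2, (-17+10)/2, (4+-18)/2) = (2.5, -3.5, -7)

(2.5, -3.5, -7)


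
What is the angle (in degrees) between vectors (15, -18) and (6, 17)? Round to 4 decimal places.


dot = 15*6 + -18*17 = -216
|u| = 23.4307, |v| = 18.0278
cos(angle) = -0.5114
angle = 120.7544 degrees

120.7544 degrees


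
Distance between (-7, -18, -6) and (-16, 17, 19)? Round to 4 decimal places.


d = sqrt((-16--7)^2 + (17--18)^2 + (19--6)^2) = 43.9431

43.9431


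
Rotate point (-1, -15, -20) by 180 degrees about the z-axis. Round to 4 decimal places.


x' = -1*cos(180) - -15*sin(180) = 1
y' = -1*sin(180) + -15*cos(180) = 15
z' = -20

(1, 15, -20)


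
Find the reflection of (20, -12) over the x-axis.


Reflection across x-axis: (x, y) -> (x, -y)
(20, -12) -> (20, 12)

(20, 12)


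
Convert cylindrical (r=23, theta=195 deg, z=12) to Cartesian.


x = 23 * cos(195) = -22.2163
y = 23 * sin(195) = -5.9528
z = 12

(-22.2163, -5.9528, 12)


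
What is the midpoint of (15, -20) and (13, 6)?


Midpoint = ((15+13)/2, (-20+6)/2) = (14, -7)

(14, -7)


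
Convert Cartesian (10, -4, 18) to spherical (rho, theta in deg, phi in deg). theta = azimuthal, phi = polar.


rho = sqrt(10^2 + (-4)^2 + 18^2) = 20.9762
theta = atan2(-4, 10) = 338.1986 deg
phi = acos(18/20.9762) = 30.8943 deg

rho = 20.9762, theta = 338.1986 deg, phi = 30.8943 deg


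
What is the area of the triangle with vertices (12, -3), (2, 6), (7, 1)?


Area = |x1(y2-y3) + x2(y3-y1) + x3(y1-y2)| / 2
= |12*(6-1) + 2*(1--3) + 7*(-3-6)| / 2
= 2.5

2.5


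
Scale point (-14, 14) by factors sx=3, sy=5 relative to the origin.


Scaling: (x*sx, y*sy) = (-14*3, 14*5) = (-42, 70)

(-42, 70)


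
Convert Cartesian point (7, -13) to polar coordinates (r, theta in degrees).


r = sqrt(7^2 + (-13)^2) = 14.7648
theta = atan2(-13, 7) = 298.3008 degrees

r = 14.7648, theta = 298.3008 degrees


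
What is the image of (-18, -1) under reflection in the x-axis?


Reflection across x-axis: (x, y) -> (x, -y)
(-18, -1) -> (-18, 1)

(-18, 1)


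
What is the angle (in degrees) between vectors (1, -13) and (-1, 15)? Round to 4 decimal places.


dot = 1*-1 + -13*15 = -196
|u| = 13.0384, |v| = 15.0333
cos(angle) = -0.9999
angle = 179.4154 degrees

179.4154 degrees


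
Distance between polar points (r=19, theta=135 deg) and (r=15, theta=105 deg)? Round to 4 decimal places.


d = sqrt(r1^2 + r2^2 - 2*r1*r2*cos(t2-t1))
d = sqrt(19^2 + 15^2 - 2*19*15*cos(105-135)) = 9.6107

9.6107


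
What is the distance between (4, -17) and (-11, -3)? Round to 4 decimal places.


d = sqrt((-11-4)^2 + (-3--17)^2) = 20.5183

20.5183


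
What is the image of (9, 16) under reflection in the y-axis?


Reflection across y-axis: (x, y) -> (-x, y)
(9, 16) -> (-9, 16)

(-9, 16)


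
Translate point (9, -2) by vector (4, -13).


Translation: (x+dx, y+dy) = (9+4, -2+-13) = (13, -15)

(13, -15)


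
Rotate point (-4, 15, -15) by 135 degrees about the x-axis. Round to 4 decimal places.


x' = -4
y' = 15*cos(135) - -15*sin(135) = 0
z' = 15*sin(135) + -15*cos(135) = 21.2132

(-4, 0, 21.2132)


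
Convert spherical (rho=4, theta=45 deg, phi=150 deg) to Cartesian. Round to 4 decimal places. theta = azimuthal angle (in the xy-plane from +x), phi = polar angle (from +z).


x = 4 * sin(150) * cos(45) = 1.4142
y = 4 * sin(150) * sin(45) = 1.4142
z = 4 * cos(150) = -3.4641

(1.4142, 1.4142, -3.4641)


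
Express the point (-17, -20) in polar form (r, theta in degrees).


r = sqrt((-17)^2 + (-20)^2) = 26.2488
theta = atan2(-20, -17) = 229.6355 degrees

r = 26.2488, theta = 229.6355 degrees


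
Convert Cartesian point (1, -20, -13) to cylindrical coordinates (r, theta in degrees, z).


r = sqrt(1^2 + (-20)^2) = 20.025
theta = atan2(-20, 1) = 272.8624 deg
z = -13

r = 20.025, theta = 272.8624 deg, z = -13


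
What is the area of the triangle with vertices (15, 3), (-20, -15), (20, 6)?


Area = |x1(y2-y3) + x2(y3-y1) + x3(y1-y2)| / 2
= |15*(-15-6) + -20*(6-3) + 20*(3--15)| / 2
= 7.5

7.5


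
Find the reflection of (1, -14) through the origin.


Reflection through origin: (x, y) -> (-x, -y)
(1, -14) -> (-1, 14)

(-1, 14)


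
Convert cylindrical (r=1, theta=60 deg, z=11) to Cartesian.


x = 1 * cos(60) = 0.5
y = 1 * sin(60) = 0.866
z = 11

(0.5, 0.866, 11)


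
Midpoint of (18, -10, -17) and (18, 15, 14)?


Midpoint = ((18+18)/2, (-10+15)/2, (-17+14)/2) = (18, 2.5, -1.5)

(18, 2.5, -1.5)


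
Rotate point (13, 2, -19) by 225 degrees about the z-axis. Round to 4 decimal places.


x' = 13*cos(225) - 2*sin(225) = -7.7782
y' = 13*sin(225) + 2*cos(225) = -10.6066
z' = -19

(-7.7782, -10.6066, -19)


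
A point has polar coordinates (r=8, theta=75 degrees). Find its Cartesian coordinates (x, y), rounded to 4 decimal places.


x = 8 * cos(75) = 2.0706
y = 8 * sin(75) = 7.7274

(2.0706, 7.7274)


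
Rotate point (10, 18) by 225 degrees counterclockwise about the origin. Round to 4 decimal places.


x' = 10*cos(225) - 18*sin(225) = 5.6569
y' = 10*sin(225) + 18*cos(225) = -19.799

(5.6569, -19.799)


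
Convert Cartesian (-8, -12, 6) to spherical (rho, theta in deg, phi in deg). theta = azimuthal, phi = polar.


rho = sqrt((-8)^2 + (-12)^2 + 6^2) = 15.6205
theta = atan2(-12, -8) = 236.3099 deg
phi = acos(6/15.6205) = 67.4115 deg

rho = 15.6205, theta = 236.3099 deg, phi = 67.4115 deg


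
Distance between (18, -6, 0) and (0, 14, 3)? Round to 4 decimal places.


d = sqrt((0-18)^2 + (14--6)^2 + (3-0)^2) = 27.074

27.074


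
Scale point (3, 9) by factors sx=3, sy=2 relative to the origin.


Scaling: (x*sx, y*sy) = (3*3, 9*2) = (9, 18)

(9, 18)


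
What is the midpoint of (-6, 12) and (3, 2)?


Midpoint = ((-6+3)/2, (12+2)/2) = (-1.5, 7)

(-1.5, 7)


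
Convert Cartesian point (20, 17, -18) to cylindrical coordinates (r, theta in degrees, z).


r = sqrt(20^2 + 17^2) = 26.2488
theta = atan2(17, 20) = 40.3645 deg
z = -18

r = 26.2488, theta = 40.3645 deg, z = -18


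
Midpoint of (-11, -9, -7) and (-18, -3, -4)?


Midpoint = ((-11+-18)/2, (-9+-3)/2, (-7+-4)/2) = (-14.5, -6, -5.5)

(-14.5, -6, -5.5)


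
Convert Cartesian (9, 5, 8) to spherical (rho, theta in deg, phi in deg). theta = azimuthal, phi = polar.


rho = sqrt(9^2 + 5^2 + 8^2) = 13.0384
theta = atan2(5, 9) = 29.0546 deg
phi = acos(8/13.0384) = 52.1518 deg

rho = 13.0384, theta = 29.0546 deg, phi = 52.1518 deg


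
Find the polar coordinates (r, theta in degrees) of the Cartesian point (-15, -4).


r = sqrt((-15)^2 + (-4)^2) = 15.5242
theta = atan2(-4, -15) = 194.9314 degrees

r = 15.5242, theta = 194.9314 degrees


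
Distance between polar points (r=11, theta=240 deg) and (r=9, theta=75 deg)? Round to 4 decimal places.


d = sqrt(r1^2 + r2^2 - 2*r1*r2*cos(t2-t1))
d = sqrt(11^2 + 9^2 - 2*11*9*cos(75-240)) = 19.8306

19.8306


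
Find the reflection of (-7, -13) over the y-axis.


Reflection across y-axis: (x, y) -> (-x, y)
(-7, -13) -> (7, -13)

(7, -13)


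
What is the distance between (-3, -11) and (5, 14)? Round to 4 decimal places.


d = sqrt((5--3)^2 + (14--11)^2) = 26.2488

26.2488


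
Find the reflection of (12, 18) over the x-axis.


Reflection across x-axis: (x, y) -> (x, -y)
(12, 18) -> (12, -18)

(12, -18)


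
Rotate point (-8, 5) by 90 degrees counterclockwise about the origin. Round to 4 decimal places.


x' = -8*cos(90) - 5*sin(90) = -5
y' = -8*sin(90) + 5*cos(90) = -8

(-5, -8)


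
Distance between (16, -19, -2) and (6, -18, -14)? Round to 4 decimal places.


d = sqrt((6-16)^2 + (-18--19)^2 + (-14--2)^2) = 15.6525

15.6525


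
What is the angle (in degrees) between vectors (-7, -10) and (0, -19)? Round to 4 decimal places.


dot = -7*0 + -10*-19 = 190
|u| = 12.2066, |v| = 19
cos(angle) = 0.8192
angle = 34.992 degrees

34.992 degrees


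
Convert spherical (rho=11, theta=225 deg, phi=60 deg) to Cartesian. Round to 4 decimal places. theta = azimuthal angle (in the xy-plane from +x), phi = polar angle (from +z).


x = 11 * sin(60) * cos(225) = -6.7361
y = 11 * sin(60) * sin(225) = -6.7361
z = 11 * cos(60) = 5.5

(-6.7361, -6.7361, 5.5)


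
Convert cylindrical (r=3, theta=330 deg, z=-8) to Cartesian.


x = 3 * cos(330) = 2.5981
y = 3 * sin(330) = -1.5
z = -8

(2.5981, -1.5, -8)


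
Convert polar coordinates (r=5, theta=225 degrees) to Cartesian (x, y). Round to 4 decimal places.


x = 5 * cos(225) = -3.5355
y = 5 * sin(225) = -3.5355

(-3.5355, -3.5355)


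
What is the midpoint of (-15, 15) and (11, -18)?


Midpoint = ((-15+11)/2, (15+-18)/2) = (-2, -1.5)

(-2, -1.5)
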